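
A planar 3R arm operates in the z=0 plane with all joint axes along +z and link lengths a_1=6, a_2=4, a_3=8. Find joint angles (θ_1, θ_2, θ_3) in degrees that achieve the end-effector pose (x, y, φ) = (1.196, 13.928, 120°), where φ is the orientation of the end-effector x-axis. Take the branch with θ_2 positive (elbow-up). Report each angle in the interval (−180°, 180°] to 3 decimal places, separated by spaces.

wrist centre = target − a_3·(cos φ, sin φ) = (5.1960, 6.9998)
cos θ_2 = (75.9956−6²−4²)/(2·6·4) = 0.4999; θ_2 = 60.0061° (elbow-up)
β = atan2(6.9998,5.1960) = 53.4132°; ψ = atan2(3.4643,7.9996) = 23.4155°
θ_1 = β − ψ = 29.9978°
θ_3 = φ − θ_1 − θ_2 = 29.9961° (wrapped to (-180°,180°])

29.998 60.006 29.996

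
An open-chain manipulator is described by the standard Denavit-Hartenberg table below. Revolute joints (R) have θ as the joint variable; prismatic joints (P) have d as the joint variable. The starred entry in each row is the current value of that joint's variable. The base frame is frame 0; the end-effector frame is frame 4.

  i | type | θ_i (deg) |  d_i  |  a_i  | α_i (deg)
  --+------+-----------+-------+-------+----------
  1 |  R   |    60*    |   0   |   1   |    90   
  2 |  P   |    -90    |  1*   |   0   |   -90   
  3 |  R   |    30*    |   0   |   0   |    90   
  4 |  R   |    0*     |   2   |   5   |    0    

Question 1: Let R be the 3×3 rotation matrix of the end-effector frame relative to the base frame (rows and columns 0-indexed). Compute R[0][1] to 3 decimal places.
0.500

End-effector y-axis (col 1 of R) = (0.5000,0.8660,0.0000)
R[0][1] = 0.5000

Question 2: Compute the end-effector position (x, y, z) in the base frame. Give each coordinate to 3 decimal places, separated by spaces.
after link 1: o_1 = (0.5000, 0.8660, 0.0000)
after link 2: o_2 = (1.3660, 0.3660, 0.0000)
after link 3: o_3 = (1.3660, 0.3660, 0.0000)
after link 4: o_4 = (0.7010, 0.7500, -5.3301)

0.701 0.750 -5.330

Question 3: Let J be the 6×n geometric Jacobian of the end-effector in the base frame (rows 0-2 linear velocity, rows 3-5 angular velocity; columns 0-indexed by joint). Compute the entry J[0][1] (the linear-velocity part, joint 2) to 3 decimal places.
0.866

prismatic axis z_1 = (0.8660,-0.5000,0.0000)
J_v[:, 1] = z_1; J_ω[:, 1] = (0,0,0)
entry J[0][1] = 0.8660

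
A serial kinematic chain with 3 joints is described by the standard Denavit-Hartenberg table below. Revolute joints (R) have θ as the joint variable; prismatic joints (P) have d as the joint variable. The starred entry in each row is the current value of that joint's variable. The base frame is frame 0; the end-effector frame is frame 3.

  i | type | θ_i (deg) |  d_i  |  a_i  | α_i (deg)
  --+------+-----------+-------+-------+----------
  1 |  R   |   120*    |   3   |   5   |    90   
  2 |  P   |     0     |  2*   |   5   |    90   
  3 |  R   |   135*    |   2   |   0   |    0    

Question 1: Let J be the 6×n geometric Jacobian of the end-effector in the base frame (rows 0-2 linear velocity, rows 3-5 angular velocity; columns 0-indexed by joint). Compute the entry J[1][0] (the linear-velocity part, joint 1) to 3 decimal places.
axis z_0 = ẑ; lever o_n−o_0 = (-3.2679,9.6603,1.0000)
cross product → J_v[:, 0] = (-9.6603,-3.2679,0.0000)
J_ω[:, 0] = z_0
entry J[1][0] = -3.2679

-3.268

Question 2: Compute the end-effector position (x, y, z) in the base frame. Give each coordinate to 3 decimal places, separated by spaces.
after link 1: o_1 = (-2.5000, 4.3301, 3.0000)
after link 2: o_2 = (-3.2679, 9.6603, 3.0000)
after link 3: o_3 = (-3.2679, 9.6603, 1.0000)

-3.268 9.660 1.000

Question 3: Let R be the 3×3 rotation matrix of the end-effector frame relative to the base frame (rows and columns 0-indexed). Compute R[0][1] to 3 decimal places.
End-effector y-axis (col 1 of R) = (-0.2588,-0.9659,-0.0000)
R[0][1] = -0.2588

-0.259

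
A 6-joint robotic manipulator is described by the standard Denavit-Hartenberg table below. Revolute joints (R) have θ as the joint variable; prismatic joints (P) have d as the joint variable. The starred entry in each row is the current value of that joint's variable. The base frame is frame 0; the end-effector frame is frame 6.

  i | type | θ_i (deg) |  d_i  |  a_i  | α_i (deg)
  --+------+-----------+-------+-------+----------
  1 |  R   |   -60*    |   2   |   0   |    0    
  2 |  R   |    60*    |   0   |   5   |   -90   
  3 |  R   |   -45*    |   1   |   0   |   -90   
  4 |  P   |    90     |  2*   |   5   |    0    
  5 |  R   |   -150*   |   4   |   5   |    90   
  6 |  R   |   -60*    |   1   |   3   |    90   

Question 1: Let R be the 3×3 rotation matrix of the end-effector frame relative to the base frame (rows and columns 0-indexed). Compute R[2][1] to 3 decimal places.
-0.612

End-effector y-axis (col 1 of R) = (-0.6124,0.5000,-0.6124)
R[2][1] = -0.6124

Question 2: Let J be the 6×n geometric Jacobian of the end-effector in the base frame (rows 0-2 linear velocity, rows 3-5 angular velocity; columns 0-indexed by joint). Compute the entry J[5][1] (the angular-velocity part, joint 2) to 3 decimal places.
axis z_1 = (0.0000,0.0000,1.0000); lever o_n−o_1 = (9.0912,2.1292,-0.7198)
cross product → J_v[:, 1] = (-2.1292,9.0912,0.0000)
J_ω[:, 1] = z_1
entry J[5][1] = 1.0000

1.000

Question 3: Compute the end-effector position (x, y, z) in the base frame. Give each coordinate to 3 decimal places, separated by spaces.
after link 1: o_1 = (0.0000, 0.0000, 2.0000)
after link 2: o_2 = (5.0000, 0.0000, 2.0000)
after link 3: o_3 = (5.0000, 1.0000, 2.0000)
after link 4: o_4 = (6.4142, -4.0000, 0.5858)
after link 5: o_5 = (11.0104, 0.3301, -0.4749)
after link 6: o_6 = (9.0912, 2.1292, 1.2802)

9.091 2.129 1.280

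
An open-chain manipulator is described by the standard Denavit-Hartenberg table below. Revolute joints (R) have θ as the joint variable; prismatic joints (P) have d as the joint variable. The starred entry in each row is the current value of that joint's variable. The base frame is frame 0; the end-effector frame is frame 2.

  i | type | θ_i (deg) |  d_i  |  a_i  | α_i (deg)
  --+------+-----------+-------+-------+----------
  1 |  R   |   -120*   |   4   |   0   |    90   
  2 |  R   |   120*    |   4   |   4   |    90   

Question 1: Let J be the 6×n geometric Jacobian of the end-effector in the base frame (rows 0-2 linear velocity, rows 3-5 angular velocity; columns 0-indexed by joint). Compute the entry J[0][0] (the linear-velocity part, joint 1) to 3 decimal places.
axis z_0 = ẑ; lever o_n−o_0 = (-2.4641,3.7321,7.4641)
cross product → J_v[:, 0] = (-3.7321,-2.4641,0.0000)
J_ω[:, 0] = z_0
entry J[0][0] = -3.7321

-3.732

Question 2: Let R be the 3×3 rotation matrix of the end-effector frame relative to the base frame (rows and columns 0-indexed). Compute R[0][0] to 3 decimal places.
End-effector x-axis (col 0 of R) = (0.2500,0.4330,0.8660)
R[0][0] = 0.2500

0.250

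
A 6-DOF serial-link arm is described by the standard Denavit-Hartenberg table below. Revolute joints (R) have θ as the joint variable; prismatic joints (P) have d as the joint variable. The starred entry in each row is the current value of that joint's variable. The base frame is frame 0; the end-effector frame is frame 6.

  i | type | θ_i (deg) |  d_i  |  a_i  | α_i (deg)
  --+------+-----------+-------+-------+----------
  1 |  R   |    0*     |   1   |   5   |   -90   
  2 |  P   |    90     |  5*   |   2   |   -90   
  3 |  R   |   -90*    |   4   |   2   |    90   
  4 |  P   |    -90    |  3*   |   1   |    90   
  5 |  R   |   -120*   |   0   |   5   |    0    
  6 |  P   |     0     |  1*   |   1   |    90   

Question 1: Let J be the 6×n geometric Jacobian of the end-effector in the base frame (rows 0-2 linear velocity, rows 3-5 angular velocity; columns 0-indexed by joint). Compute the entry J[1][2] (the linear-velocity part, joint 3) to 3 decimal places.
axis z_2 = (-1.0000,0.0000,-0.0000); lever o_n−o_2 = (-6.0000,1.0000,-2.1962)
cross product → J_v[:, 2] = (-0.0000,-2.1962,-1.0000)
J_ω[:, 2] = z_2
entry J[1][2] = -2.1962

-2.196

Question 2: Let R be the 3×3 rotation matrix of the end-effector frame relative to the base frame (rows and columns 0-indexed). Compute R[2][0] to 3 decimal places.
End-effector x-axis (col 0 of R) = (-0.5000,-0.0000,-0.8660)
R[2][0] = -0.8660

-0.866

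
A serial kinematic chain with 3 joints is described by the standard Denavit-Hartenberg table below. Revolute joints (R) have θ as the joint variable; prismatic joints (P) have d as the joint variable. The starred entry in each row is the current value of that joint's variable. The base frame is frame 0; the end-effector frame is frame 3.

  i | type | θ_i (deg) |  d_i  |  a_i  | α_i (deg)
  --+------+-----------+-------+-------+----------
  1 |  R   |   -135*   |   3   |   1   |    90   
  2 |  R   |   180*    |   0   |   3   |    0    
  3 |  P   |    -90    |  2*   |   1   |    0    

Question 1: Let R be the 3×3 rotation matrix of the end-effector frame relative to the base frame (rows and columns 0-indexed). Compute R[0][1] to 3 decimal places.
End-effector y-axis (col 1 of R) = (0.7071,0.7071,0.0000)
R[0][1] = 0.7071

0.707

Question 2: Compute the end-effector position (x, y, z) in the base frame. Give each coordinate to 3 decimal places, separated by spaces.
-0.000 2.828 4.000

after link 1: o_1 = (-0.7071, -0.7071, 3.0000)
after link 2: o_2 = (1.4142, 1.4142, 3.0000)
after link 3: o_3 = (-0.0000, 2.8284, 4.0000)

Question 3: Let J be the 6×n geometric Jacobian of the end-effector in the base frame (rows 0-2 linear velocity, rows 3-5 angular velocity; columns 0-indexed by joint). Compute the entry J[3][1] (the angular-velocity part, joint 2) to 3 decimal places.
-0.707

axis z_1 = (-0.7071,0.7071,0.0000); lever o_n−o_1 = (0.7071,3.5355,1.0000)
cross product → J_v[:, 1] = (0.7071,0.7071,-3.0000)
J_ω[:, 1] = z_1
entry J[3][1] = -0.7071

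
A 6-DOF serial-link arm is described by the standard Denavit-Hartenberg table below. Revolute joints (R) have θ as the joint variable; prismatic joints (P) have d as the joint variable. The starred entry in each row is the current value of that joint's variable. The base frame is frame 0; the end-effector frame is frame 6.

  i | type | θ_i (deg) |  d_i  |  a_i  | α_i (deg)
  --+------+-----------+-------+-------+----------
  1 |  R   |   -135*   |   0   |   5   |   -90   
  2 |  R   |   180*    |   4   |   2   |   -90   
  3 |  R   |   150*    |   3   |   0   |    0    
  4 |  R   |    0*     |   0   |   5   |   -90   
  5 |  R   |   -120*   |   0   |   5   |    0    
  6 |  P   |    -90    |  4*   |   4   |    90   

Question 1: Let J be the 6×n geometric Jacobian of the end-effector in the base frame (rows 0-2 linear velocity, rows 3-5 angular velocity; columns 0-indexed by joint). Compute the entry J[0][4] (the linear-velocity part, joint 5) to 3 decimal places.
axis z_4 = (0.2588,-0.9659,0.0000); lever o_n−o_4 = (6.7962,-2.3201,2.3301)
cross product → J_v[:, 4] = (-2.2507,-0.6031,5.9641)
J_ω[:, 4] = z_4
entry J[0][4] = -2.2507

-2.251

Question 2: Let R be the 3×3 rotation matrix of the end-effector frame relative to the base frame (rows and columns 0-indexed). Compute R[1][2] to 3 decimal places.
End-effector z-axis (col 2 of R) = (-0.4830,-0.1294,-0.8660)
R[1][2] = -0.1294

-0.129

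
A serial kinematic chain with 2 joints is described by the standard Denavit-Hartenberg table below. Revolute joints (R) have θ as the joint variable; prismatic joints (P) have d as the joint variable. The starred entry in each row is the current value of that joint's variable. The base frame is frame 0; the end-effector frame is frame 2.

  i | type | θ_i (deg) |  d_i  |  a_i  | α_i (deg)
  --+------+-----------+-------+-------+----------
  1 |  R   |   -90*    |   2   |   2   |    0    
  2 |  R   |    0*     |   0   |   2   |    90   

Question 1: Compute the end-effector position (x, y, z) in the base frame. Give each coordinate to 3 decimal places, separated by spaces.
after link 1: o_1 = (0.0000, -2.0000, 2.0000)
after link 2: o_2 = (0.0000, -4.0000, 2.0000)

0.000 -4.000 2.000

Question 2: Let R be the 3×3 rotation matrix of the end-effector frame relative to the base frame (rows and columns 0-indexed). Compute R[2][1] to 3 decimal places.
End-effector y-axis (col 1 of R) = (0.0000,0.0000,1.0000)
R[2][1] = 1.0000

1.000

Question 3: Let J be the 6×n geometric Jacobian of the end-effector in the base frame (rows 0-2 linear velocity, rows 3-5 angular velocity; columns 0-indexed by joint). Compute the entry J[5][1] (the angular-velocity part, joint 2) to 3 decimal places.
1.000

axis z_1 = (0.0000,0.0000,1.0000); lever o_n−o_1 = (0.0000,-2.0000,0.0000)
cross product → J_v[:, 1] = (2.0000,0.0000,-0.0000)
J_ω[:, 1] = z_1
entry J[5][1] = 1.0000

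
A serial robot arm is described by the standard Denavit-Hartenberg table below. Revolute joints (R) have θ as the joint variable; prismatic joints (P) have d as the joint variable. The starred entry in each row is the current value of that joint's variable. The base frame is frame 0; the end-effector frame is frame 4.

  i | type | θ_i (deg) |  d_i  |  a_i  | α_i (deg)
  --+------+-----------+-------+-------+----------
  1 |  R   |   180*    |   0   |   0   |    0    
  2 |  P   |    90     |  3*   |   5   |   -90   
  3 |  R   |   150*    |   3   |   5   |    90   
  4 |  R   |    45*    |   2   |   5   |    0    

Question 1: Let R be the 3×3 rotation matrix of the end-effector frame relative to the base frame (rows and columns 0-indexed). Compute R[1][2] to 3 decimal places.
End-effector z-axis (col 2 of R) = (0.0000,-0.5000,-0.8660)
R[1][2] = -0.5000

-0.500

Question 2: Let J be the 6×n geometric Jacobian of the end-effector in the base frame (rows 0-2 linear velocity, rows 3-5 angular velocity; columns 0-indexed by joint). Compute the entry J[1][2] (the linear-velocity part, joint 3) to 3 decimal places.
6.000

axis z_2 = (1.0000,-0.0000,0.0000); lever o_n−o_2 = (6.5355,6.3920,-5.9998)
cross product → J_v[:, 2] = (0.0000,5.9998,6.3920)
J_ω[:, 2] = z_2
entry J[1][2] = 5.9998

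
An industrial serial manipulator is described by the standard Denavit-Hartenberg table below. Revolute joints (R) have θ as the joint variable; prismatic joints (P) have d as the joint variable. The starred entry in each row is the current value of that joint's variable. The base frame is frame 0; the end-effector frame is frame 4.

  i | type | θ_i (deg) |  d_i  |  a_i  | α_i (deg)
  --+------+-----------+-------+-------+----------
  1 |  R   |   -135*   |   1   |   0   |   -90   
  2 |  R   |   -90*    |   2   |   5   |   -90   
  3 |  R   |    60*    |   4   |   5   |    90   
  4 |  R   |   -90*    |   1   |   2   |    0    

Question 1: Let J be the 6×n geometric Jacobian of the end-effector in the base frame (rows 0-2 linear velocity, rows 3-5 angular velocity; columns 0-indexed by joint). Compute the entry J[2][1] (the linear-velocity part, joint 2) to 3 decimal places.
axis z_1 = (0.7071,-0.7071,0.0000); lever o_n−o_1 = (-2.7083,-0.1201,8.3660)
cross product → J_v[:, 1] = (-5.9157,-5.9157,-2.0000)
J_ω[:, 1] = z_1
entry J[2][1] = -2.0000

-2.000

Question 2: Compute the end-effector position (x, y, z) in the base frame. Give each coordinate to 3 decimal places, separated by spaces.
-2.708 -0.120 9.366

after link 1: o_1 = (0.0000, 0.0000, 1.0000)
after link 2: o_2 = (1.4142, -1.4142, 6.0000)
after link 3: o_3 = (-4.4761, -1.1808, 8.5000)
after link 4: o_4 = (-2.7083, -0.1201, 9.3660)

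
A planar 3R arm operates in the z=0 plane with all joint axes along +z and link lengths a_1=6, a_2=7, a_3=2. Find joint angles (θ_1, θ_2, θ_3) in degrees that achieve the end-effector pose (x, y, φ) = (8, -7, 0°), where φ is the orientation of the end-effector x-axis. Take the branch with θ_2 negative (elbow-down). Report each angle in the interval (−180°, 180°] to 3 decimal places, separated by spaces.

0.000 -90.000 90.000

wrist centre = target − a_3·(cos φ, sin φ) = (6.0000, -7.0000)
cos θ_2 = (85.0000−6²−7²)/(2·6·7) = 0.0000; θ_2 = -90.0000° (elbow-down)
β = atan2(-7.0000,6.0000) = -49.3987°; ψ = atan2(-7.0000,6.0000) = -49.3987°
θ_1 = β − ψ = 0.0000°
θ_3 = φ − θ_1 − θ_2 = 90.0000° (wrapped to (-180°,180°])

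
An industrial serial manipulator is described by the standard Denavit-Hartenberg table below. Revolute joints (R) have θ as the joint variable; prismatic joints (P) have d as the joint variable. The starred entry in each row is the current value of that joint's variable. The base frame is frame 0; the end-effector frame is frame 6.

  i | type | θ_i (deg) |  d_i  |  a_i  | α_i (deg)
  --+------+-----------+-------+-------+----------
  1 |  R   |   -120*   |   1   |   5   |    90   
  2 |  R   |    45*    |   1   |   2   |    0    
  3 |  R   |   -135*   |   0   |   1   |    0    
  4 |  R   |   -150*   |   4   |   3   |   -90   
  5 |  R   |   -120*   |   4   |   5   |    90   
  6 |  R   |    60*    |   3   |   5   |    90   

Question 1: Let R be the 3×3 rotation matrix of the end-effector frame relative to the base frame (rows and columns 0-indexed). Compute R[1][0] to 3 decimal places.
End-effector x-axis (col 0 of R) = (-0.0625,0.7578,-0.6495)
R[1][0] = 0.7578

0.758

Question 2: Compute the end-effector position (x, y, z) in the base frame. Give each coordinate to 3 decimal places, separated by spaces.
after link 1: o_1 = (-2.5000, -4.3301, 1.0000)
after link 2: o_2 = (-4.0731, -5.0549, 2.4142)
after link 3: o_3 = (-4.0731, -5.0549, 1.4142)
after link 4: o_4 = (-6.7872, -1.7558, 4.0123)
after link 5: o_5 = (-9.4302, 2.3267, -0.1528)
after link 6: o_6 = (-9.0932, 4.2406, -5.6504)

-9.093 4.241 -5.650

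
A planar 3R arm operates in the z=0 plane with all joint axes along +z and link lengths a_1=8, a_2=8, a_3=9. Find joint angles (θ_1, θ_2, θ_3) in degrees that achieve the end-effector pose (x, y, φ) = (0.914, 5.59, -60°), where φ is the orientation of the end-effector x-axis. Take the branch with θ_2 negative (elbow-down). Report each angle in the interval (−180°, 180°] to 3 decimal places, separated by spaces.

wrist centre = target − a_3·(cos φ, sin φ) = (-3.5860, 13.3842)
cos θ_2 = (191.9970−8²−8²)/(2·8·8) = 0.5000; θ_2 = -60.0016° (elbow-down)
β = atan2(13.3842,-3.5860) = 104.9988°; ψ = atan2(-6.9283,11.9998) = -30.0008°
θ_1 = β − ψ = 134.9996°
θ_3 = φ − θ_1 − θ_2 = -134.9980° (wrapped to (-180°,180°])

135.000 -60.002 -134.998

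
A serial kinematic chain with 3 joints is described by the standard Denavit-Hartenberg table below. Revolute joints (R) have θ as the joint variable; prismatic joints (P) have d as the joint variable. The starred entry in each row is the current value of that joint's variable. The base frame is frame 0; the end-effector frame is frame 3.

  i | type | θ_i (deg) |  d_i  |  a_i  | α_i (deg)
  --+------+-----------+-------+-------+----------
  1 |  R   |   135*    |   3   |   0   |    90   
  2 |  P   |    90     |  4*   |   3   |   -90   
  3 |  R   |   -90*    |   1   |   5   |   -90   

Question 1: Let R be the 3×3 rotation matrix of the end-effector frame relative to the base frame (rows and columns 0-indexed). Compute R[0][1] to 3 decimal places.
-0.707

End-effector y-axis (col 1 of R) = (-0.7071,0.7071,-0.0000)
R[0][1] = -0.7071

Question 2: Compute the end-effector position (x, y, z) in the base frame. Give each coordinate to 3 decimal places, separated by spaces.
7.071 5.657 6.000

after link 1: o_1 = (0.0000, 0.0000, 3.0000)
after link 2: o_2 = (2.8284, 2.8284, 6.0000)
after link 3: o_3 = (7.0711, 5.6569, 6.0000)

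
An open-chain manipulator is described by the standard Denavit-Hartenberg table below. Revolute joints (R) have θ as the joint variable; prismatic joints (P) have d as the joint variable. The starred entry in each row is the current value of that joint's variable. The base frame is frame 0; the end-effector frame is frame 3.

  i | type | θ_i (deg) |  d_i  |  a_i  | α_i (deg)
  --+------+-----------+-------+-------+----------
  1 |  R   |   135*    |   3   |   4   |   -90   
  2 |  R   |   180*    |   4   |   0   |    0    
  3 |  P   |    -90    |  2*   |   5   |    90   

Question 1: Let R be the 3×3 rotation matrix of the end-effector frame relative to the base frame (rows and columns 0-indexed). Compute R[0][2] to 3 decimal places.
End-effector z-axis (col 2 of R) = (-0.7071,0.7071,0.0000)
R[0][2] = -0.7071

-0.707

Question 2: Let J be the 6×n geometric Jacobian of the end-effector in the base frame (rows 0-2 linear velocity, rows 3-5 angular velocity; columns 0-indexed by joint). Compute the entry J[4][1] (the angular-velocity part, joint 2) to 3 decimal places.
axis z_1 = (-0.7071,-0.7071,0.0000); lever o_n−o_1 = (-4.2426,-4.2426,-5.0000)
cross product → J_v[:, 1] = (3.5355,-3.5355,0.0000)
J_ω[:, 1] = z_1
entry J[4][1] = -0.7071

-0.707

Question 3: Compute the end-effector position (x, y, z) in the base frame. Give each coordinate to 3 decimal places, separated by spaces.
after link 1: o_1 = (-2.8284, 2.8284, 3.0000)
after link 2: o_2 = (-5.6569, 0.0000, 3.0000)
after link 3: o_3 = (-7.0711, -1.4142, -2.0000)

-7.071 -1.414 -2.000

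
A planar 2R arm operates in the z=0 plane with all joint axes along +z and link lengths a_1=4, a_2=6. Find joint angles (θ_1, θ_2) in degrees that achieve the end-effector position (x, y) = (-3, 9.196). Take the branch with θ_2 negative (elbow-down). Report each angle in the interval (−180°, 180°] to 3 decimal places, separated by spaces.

126.139 -30.007

cos θ_2 = (93.5664−4²−6²)/(2·4·6) = 0.8660; θ_2 = -30.0067° (elbow-down)
β = atan2(9.1960,-3.0000) = 108.0678°; ψ = atan2(-3.0006,9.1958) = -18.0716°
θ_1 = β − ψ = 126.1394°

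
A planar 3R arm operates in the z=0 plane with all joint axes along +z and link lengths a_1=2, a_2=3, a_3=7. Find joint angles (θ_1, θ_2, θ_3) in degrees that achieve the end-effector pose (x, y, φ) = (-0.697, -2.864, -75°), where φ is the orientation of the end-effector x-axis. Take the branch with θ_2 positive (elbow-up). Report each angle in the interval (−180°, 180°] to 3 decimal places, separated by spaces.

95.528 45.008 144.464

wrist centre = target − a_3·(cos φ, sin φ) = (-2.5087, 3.8975)
cos θ_2 = (21.4841−2²−3²)/(2·2·3) = 0.7070; θ_2 = 45.0080° (elbow-up)
β = atan2(3.8975,-2.5087) = 122.7686°; ψ = atan2(2.1216,4.1210) = 27.2406°
θ_1 = β − ψ = 95.5280°
θ_3 = φ − θ_1 − θ_2 = 144.4641° (wrapped to (-180°,180°])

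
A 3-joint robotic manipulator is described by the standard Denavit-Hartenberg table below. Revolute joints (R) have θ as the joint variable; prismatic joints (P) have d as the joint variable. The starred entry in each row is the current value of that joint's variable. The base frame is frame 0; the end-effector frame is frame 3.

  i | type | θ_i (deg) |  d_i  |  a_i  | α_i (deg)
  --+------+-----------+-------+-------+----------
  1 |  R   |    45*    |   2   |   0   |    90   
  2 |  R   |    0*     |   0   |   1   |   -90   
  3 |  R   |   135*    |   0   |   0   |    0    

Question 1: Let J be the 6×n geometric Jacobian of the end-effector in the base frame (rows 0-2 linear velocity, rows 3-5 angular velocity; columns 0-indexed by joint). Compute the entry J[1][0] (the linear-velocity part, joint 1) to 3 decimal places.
axis z_0 = ẑ; lever o_n−o_0 = (0.7071,0.7071,2.0000)
cross product → J_v[:, 0] = (-0.7071,0.7071,0.0000)
J_ω[:, 0] = z_0
entry J[1][0] = 0.7071

0.707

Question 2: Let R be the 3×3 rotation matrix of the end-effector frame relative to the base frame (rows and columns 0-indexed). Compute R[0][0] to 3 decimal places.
-1.000

End-effector x-axis (col 0 of R) = (-1.0000,0.0000,0.0000)
R[0][0] = -1.0000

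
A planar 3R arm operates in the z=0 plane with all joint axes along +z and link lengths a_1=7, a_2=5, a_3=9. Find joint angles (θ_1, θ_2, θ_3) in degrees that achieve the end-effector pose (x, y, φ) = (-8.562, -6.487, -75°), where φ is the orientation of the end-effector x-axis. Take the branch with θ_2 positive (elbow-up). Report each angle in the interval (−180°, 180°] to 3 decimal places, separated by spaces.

wrist centre = target − a_3·(cos φ, sin φ) = (-10.8914, 2.2063)
cos θ_2 = (123.4899−7²−5²)/(2·7·5) = 0.7070; θ_2 = 45.0088° (elbow-up)
β = atan2(2.2063,-10.8914) = 168.5482°; ψ = atan2(3.5361,10.5350) = 18.5544°
θ_1 = β − ψ = 149.9938°
θ_3 = φ − θ_1 − θ_2 = 89.9974° (wrapped to (-180°,180°])

149.994 45.009 89.997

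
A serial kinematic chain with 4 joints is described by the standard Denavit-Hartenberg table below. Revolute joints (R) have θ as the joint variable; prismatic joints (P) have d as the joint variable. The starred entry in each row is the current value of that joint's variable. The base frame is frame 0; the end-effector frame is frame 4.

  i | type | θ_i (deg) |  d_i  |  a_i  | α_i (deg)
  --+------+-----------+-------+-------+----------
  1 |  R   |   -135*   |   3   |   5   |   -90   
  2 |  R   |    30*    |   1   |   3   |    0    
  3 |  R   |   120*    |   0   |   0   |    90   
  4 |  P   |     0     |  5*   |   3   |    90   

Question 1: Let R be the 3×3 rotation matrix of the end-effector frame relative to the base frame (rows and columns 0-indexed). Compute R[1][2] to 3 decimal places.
0.707

End-effector z-axis (col 2 of R) = (-0.7071,0.7071,-0.0000)
R[1][2] = 0.7071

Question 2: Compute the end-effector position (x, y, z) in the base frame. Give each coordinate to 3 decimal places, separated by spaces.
after link 1: o_1 = (-3.5355, -3.5355, 3.0000)
after link 2: o_2 = (-4.6655, -6.0798, 1.5000)
after link 3: o_3 = (-4.6655, -6.0798, 1.5000)
after link 4: o_4 = (-4.5962, -6.0104, -4.3301)

-4.596 -6.010 -4.330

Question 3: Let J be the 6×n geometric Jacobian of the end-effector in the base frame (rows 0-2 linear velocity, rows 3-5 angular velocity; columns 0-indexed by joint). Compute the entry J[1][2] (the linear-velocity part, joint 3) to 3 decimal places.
axis z_2 = (0.7071,-0.7071,0.0000); lever o_n−o_2 = (0.0694,0.0694,-5.8301)
cross product → J_v[:, 2] = (4.1225,4.1225,0.0981)
J_ω[:, 2] = z_2
entry J[1][2] = 4.1225

4.123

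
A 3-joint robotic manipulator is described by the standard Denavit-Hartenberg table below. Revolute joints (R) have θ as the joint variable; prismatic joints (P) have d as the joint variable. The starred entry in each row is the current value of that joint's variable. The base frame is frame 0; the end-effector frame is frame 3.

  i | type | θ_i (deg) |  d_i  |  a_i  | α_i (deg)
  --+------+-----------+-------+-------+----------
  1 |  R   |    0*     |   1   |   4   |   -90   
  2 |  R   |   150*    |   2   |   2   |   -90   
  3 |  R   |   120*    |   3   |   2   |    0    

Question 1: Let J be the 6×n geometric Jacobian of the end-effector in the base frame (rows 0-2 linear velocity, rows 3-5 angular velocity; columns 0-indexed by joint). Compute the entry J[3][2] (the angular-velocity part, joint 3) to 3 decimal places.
axis z_2 = (-0.5000,0.0000,0.8660); lever o_n−o_2 = (-0.6340,-1.7321,3.0981)
cross product → J_v[:, 2] = (1.5000,1.0000,0.8660)
J_ω[:, 2] = z_2
entry J[3][2] = -0.5000

-0.500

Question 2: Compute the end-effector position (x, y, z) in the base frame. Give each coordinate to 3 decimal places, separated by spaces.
1.634 0.268 3.098

after link 1: o_1 = (4.0000, 0.0000, 1.0000)
after link 2: o_2 = (2.2679, 2.0000, 0.0000)
after link 3: o_3 = (1.6340, 0.2679, 3.0981)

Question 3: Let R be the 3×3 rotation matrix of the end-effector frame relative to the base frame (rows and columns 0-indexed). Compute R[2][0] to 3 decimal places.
0.250

End-effector x-axis (col 0 of R) = (0.4330,-0.8660,0.2500)
R[2][0] = 0.2500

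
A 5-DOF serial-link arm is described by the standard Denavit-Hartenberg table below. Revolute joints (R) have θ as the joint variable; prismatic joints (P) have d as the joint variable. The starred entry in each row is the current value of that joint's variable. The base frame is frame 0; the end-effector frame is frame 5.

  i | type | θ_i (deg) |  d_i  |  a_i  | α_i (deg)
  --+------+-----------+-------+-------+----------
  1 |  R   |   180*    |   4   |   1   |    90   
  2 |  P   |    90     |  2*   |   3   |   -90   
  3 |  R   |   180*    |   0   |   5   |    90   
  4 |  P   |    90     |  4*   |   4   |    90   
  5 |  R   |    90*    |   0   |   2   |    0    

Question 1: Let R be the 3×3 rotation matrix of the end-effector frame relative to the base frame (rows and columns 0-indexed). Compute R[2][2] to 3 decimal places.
-1.000

End-effector z-axis (col 2 of R) = (-0.0000,-0.0000,-1.0000)
R[2][2] = -1.0000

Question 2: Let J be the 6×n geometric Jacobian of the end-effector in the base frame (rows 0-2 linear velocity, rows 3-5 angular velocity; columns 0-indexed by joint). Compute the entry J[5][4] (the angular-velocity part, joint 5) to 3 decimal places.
-1.000

axis z_4 = (-0.0000,-0.0000,-1.0000); lever o_n−o_4 = (0.0000,-2.0000,0.0000)
cross product → J_v[:, 4] = (-2.0000,0.0000,0.0000)
J_ω[:, 4] = z_4
entry J[5][4] = -1.0000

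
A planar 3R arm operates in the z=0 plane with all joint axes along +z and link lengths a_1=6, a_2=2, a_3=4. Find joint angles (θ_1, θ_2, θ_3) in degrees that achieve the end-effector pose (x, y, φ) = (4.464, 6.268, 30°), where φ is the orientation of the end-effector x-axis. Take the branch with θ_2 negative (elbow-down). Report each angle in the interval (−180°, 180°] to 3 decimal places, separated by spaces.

90.002 -149.999 89.997

wrist centre = target − a_3·(cos φ, sin φ) = (0.9999, 4.2680)
cos θ_2 = (19.2156−6²−2²)/(2·6·2) = -0.8660; θ_2 = -149.9989° (elbow-down)
β = atan2(4.2680,0.9999) = 76.8147°; ψ = atan2(-1.0000,4.2680) = -13.1872°
θ_1 = β − ψ = 90.0018°
θ_3 = φ − θ_1 − θ_2 = 89.9971° (wrapped to (-180°,180°])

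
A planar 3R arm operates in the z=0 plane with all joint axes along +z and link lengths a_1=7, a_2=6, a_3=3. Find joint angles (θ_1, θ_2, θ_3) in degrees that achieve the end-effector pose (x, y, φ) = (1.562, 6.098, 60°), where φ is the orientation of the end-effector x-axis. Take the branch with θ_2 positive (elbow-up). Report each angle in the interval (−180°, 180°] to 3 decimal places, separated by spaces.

wrist centre = target − a_3·(cos φ, sin φ) = (0.0620, 3.4999)
cos θ_2 = (12.2533−7²−6²)/(2·7·6) = -0.8660; θ_2 = 150.0008° (elbow-up)
β = atan2(3.4999,0.0620) = 88.9851°; ψ = atan2(2.9999,1.8038) = 58.9822°
θ_1 = β − ψ = 30.0029°
θ_3 = φ − θ_1 − θ_2 = -120.0037° (wrapped to (-180°,180°])

30.003 150.001 -120.004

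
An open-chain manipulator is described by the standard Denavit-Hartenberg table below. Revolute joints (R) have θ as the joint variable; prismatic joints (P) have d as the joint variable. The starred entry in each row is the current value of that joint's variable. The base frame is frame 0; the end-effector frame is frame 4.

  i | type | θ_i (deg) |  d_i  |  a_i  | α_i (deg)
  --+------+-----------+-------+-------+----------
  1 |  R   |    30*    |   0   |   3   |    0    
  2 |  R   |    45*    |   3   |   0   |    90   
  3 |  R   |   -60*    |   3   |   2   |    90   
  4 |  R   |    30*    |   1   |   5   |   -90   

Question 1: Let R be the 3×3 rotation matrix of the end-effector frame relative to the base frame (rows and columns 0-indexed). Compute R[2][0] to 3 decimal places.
-0.750

End-effector x-axis (col 0 of R) = (0.5950,0.2888,-0.7500)
R[2][0] = -0.7500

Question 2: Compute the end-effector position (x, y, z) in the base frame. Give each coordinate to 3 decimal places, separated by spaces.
8.506 2.297 -2.982

after link 1: o_1 = (2.5981, 1.5000, 0.0000)
after link 2: o_2 = (2.5981, 1.5000, 3.0000)
after link 3: o_3 = (5.7547, 1.6895, 1.2679)
after link 4: o_4 = (8.5057, 2.2972, -2.9821)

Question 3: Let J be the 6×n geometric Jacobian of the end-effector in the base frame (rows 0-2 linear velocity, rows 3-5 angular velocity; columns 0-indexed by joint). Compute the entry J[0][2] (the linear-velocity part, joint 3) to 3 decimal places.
axis z_2 = (0.9659,-0.2588,0.0000); lever o_n−o_2 = (5.9076,0.7972,-5.9821)
cross product → J_v[:, 2] = (1.5483,5.7782,2.2990)
J_ω[:, 2] = z_2
entry J[0][2] = 1.5483

1.548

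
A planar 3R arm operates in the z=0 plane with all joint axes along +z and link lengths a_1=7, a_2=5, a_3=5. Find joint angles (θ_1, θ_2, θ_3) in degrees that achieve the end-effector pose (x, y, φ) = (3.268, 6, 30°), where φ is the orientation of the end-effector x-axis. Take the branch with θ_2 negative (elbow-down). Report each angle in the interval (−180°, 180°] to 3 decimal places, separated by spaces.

wrist centre = target − a_3·(cos φ, sin φ) = (-1.0621, 3.5000)
cos θ_2 = (13.3781−7²−5²)/(2·7·5) = -0.8660; θ_2 = -150.0002° (elbow-down)
β = atan2(3.5000,-1.0621) = 106.8812°; ψ = atan2(-2.5000,2.6699) = -43.1180°
θ_1 = β − ψ = 149.9992°
θ_3 = φ − θ_1 − θ_2 = 30.0010° (wrapped to (-180°,180°])

149.999 -150.000 30.001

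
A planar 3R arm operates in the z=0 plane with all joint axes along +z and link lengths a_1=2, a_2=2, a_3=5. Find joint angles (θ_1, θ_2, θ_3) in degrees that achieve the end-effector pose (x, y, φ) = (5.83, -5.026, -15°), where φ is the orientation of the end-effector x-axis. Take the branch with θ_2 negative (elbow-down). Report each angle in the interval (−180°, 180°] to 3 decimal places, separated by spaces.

wrist centre = target − a_3·(cos φ, sin φ) = (1.0004, -3.7319)
cos θ_2 = (14.9279−2²−2²)/(2·2·2) = 0.8660; θ_2 = -30.0050° (elbow-down)
β = atan2(-3.7319,1.0004) = -74.9941°; ψ = atan2(-1.0002,3.7320) = -15.0025°
θ_1 = β − ψ = -59.9916°
θ_3 = φ − θ_1 − θ_2 = 74.9966° (wrapped to (-180°,180°])

-59.992 -30.005 74.997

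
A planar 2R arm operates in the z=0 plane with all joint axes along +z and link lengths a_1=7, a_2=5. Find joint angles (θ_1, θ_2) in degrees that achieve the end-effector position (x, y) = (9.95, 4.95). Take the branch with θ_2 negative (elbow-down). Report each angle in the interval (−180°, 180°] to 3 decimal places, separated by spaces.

cos θ_2 = (123.5050−7²−5²)/(2·7·5) = 0.7072; θ_2 = -44.9913° (elbow-down)
β = atan2(4.9500,9.9500) = 26.4498°; ψ = atan2(-3.5350,10.5361) = -18.5473°
θ_1 = β − ψ = 44.9971°

44.997 -44.991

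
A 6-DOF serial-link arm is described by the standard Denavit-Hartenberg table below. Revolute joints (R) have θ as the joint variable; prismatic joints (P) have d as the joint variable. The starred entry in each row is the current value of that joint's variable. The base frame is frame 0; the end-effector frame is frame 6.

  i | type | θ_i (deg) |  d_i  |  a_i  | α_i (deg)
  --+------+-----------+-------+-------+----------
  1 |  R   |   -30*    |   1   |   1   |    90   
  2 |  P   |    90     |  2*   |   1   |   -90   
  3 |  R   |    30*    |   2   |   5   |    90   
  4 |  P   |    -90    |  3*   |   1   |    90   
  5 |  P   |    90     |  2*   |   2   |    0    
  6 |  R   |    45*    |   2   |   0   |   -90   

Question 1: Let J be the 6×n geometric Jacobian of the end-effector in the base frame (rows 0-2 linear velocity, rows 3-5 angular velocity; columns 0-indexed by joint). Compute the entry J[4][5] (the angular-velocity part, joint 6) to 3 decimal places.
axis z_5 = (-0.2500,-0.4330,-0.8660); lever o_n−o_5 = (-0.5000,-0.8660,-1.7321)
cross product → J_v[:, 5] = (0.0000,0.0000,-0.0000)
J_ω[:, 5] = z_5
entry J[4][5] = -0.4330

-0.433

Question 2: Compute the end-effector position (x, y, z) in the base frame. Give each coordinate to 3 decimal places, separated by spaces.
after link 1: o_1 = (0.8660, -0.5000, 1.0000)
after link 2: o_2 = (-0.1340, -2.2321, 2.0000)
after link 3: o_3 = (-0.6160, 0.9330, 6.3301)
after link 4: o_4 = (-1.0490, -1.8170, 7.8301)
after link 5: o_5 = (-2.4151, -4.1830, 7.0981)
after link 6: o_6 = (-2.9151, -5.0490, 5.3660)

-2.915 -5.049 5.366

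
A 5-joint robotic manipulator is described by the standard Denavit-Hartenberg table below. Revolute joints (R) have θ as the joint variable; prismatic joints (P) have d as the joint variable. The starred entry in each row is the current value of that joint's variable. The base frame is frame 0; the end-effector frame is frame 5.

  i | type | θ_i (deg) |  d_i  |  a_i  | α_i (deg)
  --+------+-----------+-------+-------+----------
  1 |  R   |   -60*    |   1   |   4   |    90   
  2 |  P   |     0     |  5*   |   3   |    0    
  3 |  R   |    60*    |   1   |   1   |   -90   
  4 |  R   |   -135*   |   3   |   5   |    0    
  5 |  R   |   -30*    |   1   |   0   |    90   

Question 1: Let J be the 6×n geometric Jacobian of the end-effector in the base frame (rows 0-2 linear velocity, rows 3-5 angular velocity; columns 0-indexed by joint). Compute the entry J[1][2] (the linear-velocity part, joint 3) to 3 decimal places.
axis z_2 = (-0.8660,-0.5000,0.0000); lever o_n−o_2 = (-6.2938,1.8302,-0.1958)
cross product → J_v[:, 2] = (0.0979,-0.1696,-4.7319)
J_ω[:, 2] = z_2
entry J[1][2] = -0.1696

-0.170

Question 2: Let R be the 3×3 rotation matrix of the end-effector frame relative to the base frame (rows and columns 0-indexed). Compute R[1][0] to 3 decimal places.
End-effector x-axis (col 0 of R) = (-0.4656,0.2888,-0.8365)
R[1][0] = 0.2888

0.289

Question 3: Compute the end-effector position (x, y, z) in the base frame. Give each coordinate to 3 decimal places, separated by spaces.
-7.124 -6.732 0.804

after link 1: o_1 = (2.0000, -3.4641, 1.0000)
after link 2: o_2 = (-0.8301, -8.5622, 1.0000)
after link 3: o_3 = (-1.4462, -9.4952, 1.8660)
after link 4: o_4 = (-6.6909, -7.4820, 0.3042)
after link 5: o_5 = (-7.1239, -6.7320, 0.8042)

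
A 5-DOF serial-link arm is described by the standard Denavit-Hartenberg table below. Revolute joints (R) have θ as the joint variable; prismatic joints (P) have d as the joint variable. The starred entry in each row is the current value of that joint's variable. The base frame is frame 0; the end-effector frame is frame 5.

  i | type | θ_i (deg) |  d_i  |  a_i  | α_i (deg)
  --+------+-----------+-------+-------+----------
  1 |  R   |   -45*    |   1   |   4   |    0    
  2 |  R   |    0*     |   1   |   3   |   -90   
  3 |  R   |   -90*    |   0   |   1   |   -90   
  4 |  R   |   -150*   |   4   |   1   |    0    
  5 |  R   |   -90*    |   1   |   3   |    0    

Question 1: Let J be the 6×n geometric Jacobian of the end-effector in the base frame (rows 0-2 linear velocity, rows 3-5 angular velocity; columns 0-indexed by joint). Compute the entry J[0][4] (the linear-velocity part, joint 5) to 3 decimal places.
1.061

axis z_4 = (0.7071,-0.7071,-0.0000); lever o_n−o_4 = (-1.1300,-2.5442,-1.5000)
cross product → J_v[:, 4] = (1.0607,1.0607,-2.5981)
J_ω[:, 4] = z_4
entry J[0][4] = 1.0607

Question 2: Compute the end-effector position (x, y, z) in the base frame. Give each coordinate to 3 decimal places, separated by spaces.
after link 1: o_1 = (2.8284, -2.8284, 1.0000)
after link 2: o_2 = (4.9497, -4.9497, 2.0000)
after link 3: o_3 = (4.9497, -4.9497, 3.0000)
after link 4: o_4 = (8.1317, -7.4246, 2.1340)
after link 5: o_5 = (7.0017, -9.9688, 0.6340)

7.002 -9.969 0.634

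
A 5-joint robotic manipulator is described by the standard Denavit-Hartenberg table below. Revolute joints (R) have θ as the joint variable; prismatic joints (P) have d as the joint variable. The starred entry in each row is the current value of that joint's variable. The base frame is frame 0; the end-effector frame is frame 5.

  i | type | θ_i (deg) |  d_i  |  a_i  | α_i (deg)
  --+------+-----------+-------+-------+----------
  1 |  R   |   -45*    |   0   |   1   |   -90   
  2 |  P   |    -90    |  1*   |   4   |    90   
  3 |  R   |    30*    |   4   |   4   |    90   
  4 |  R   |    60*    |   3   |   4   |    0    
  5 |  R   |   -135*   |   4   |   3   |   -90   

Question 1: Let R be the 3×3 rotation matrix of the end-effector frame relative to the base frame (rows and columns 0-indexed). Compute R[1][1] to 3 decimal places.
End-effector y-axis (col 1 of R) = (0.6124,0.6124,-0.5000)
R[1][1] = 0.6124

0.612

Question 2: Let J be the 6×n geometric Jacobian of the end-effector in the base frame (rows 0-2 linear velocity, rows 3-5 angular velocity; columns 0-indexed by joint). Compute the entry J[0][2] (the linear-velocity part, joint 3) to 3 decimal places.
6.625

axis z_2 = (-0.7071,0.7071,0.0000); lever o_n−o_2 = (-5.1196,1.3381,9.3686)
cross product → J_v[:, 2] = (6.6246,6.6246,2.6739)
J_ω[:, 2] = z_2
entry J[0][2] = 6.6246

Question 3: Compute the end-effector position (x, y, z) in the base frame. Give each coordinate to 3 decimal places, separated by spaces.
after link 1: o_1 = (0.7071, -0.7071, 0.0000)
after link 2: o_2 = (1.4142, -0.0000, 4.0000)
after link 3: o_3 = (-0.0000, 4.2426, 7.4641)
after link 4: o_4 = (-3.5795, 5.5621, 10.6962)
after link 5: o_5 = (-3.7054, 1.3381, 13.3686)

-3.705 1.338 13.369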